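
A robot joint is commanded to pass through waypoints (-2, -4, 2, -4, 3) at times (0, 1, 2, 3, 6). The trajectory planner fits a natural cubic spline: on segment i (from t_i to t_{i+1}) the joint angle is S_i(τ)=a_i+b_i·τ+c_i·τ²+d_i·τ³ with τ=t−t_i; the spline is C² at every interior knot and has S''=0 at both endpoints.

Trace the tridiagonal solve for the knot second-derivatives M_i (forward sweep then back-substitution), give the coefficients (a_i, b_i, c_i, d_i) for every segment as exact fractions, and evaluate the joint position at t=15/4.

Δ: Δ0=-2, Δ1=6, Δ2=-6, Δ3=7/3
row 1: diag=4, rhs=48; c'=1/4, d'=12
row 2: denom=4−1·1/4=15/4; d'=(-72−1·12)/(15/4)=-112/5
row 3: denom=8−1·4/15=116/15; d'=(50−1·-112/5)/(116/15)=543/58
back: M3=543/58
back: M2=-112/5−4/15·543/58=-722/29
back: M1=12−1/4·-722/29=1057/58
M: M0=0, M1=1057/58, M2=-722/29, M3=543/58, M4=0
seg 0: a=-2, c=M0/2=0, d=(M1−M0)/(6·1)=1057/348, b=Δ0−h0·(2M0+M1)/6=-1753/348
seg 1: a=-4, c=M1/2=1057/116, d=(M2−M1)/(6·1)=-2501/348, b=Δ1−h1·(2M1+M2)/6=709/174
seg 2: a=2, c=M2/2=-361/29, d=(M3−M2)/(6·1)=1987/348, b=Δ2−h2·(2M2+M3)/6=257/348
seg 3: a=-4, c=M3/2=543/116, d=(M4−M3)/(6·3)=-181/348, b=Δ3−h3·(2M3+M4)/6=-1223/174
t_q=15/4 → seg 3, τ=3/4; S=-4+-1223/174·τ+543/116·τ²+-181/348·τ³=-50913/7424

  seg 0: a=-2 b=-1753/348 c=0 d=1057/348
  seg 1: a=-4 b=709/174 c=1057/116 d=-2501/348
  seg 2: a=2 b=257/348 c=-361/29 d=1987/348
  seg 3: a=-4 b=-1223/174 c=543/116 d=-181/348
S(15/4) = -50913/7424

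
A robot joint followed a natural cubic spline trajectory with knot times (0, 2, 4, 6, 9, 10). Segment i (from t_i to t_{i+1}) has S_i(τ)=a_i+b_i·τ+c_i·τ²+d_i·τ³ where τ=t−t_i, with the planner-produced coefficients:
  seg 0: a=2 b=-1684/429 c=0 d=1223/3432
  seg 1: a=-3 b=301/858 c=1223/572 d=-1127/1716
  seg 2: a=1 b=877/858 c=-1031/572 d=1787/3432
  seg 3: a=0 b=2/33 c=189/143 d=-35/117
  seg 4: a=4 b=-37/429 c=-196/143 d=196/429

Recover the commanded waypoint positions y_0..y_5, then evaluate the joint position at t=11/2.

y_0 = S_0(0) = a_0 = 2
y_1 = S_1(0) = a_1 = -3
y_2 = S_2(0) = a_2 = 1
y_3 = S_3(0) = a_3 = 0
y_4 = S_4(0) = a_4 = 4
y_5 = S_4(1) = 3
t_q=11/2 is in segment 2 (τ=3/2); S_2(τ)=2151/9152

y_0=2 y_1=-3 y_2=1 y_3=0 y_4=4 y_5=3
S(11/2) = 2151/9152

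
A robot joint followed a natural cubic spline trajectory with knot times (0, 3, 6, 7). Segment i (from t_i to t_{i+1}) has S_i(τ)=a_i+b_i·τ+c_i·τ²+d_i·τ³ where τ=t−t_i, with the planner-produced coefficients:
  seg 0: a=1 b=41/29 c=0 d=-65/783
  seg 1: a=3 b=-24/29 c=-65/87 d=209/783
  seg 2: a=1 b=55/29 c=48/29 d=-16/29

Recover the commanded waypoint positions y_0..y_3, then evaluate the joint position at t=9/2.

y_0 = S_0(0) = a_0 = 1
y_1 = S_1(0) = a_1 = 3
y_2 = S_2(0) = a_2 = 1
y_3 = S_2(1) = 4
t_q=9/2 is in segment 1 (τ=3/2); S_1(τ)=227/232

y_0=1 y_1=3 y_2=1 y_3=4
S(9/2) = 227/232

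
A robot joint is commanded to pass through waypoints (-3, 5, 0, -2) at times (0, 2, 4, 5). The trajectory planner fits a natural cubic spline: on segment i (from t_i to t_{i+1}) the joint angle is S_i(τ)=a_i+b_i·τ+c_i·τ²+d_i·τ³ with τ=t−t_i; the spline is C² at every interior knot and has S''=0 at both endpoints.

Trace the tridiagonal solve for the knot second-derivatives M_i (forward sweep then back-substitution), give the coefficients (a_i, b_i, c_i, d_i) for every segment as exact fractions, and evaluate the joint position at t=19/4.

  seg 0: a=-3 b=64/11 c=0 d=-5/11
  seg 1: a=5 b=4/11 c=-30/11 d=57/88
  seg 2: a=0 b=-61/22 c=51/44 d=-17/44
S(19/4) = -4479/2816

Δ: Δ0=4, Δ1=-5/2, Δ2=-2
row 1: diag=8, rhs=-39; c'=1/4, d'=-39/8
row 2: denom=6−2·1/4=11/2; d'=(3−2·-39/8)/(11/2)=51/22
back: M2=51/22
back: M1=-39/8−1/4·51/22=-60/11
M: M0=0, M1=-60/11, M2=51/22, M3=0
seg 0: a=-3, c=M0/2=0, d=(M1−M0)/(6·2)=-5/11, b=Δ0−h0·(2M0+M1)/6=64/11
seg 1: a=5, c=M1/2=-30/11, d=(M2−M1)/(6·2)=57/88, b=Δ1−h1·(2M1+M2)/6=4/11
seg 2: a=0, c=M2/2=51/44, d=(M3−M2)/(6·1)=-17/44, b=Δ2−h2·(2M2+M3)/6=-61/22
t_q=19/4 → seg 2, τ=3/4; S=0+-61/22·τ+51/44·τ²+-17/44·τ³=-4479/2816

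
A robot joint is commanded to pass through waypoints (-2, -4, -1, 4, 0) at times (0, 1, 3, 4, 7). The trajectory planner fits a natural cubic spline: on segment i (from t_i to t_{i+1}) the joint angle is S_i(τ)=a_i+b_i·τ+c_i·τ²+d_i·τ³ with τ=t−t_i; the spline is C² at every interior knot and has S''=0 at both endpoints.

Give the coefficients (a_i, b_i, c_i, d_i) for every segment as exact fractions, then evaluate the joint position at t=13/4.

Δ: Δ0=-2, Δ1=3/2, Δ2=5, Δ3=-4/3
row 1: diag=6, rhs=21; c'=1/3, d'=7/2
row 2: denom=6−2·1/3=16/3; d'=(21−2·7/2)/(16/3)=21/8
row 3: denom=8−1·3/16=125/16; d'=(-38−1·21/8)/(125/16)=-26/5
back: M3=-26/5
back: M2=21/8−3/16·-26/5=18/5
back: M1=7/2−1/3·18/5=23/10
M: M0=0, M1=23/10, M2=18/5, M3=-26/5, M4=0
seg 0: a=-2, c=M0/2=0, d=(M1−M0)/(6·1)=23/60, b=Δ0−h0·(2M0+M1)/6=-143/60
seg 1: a=-4, c=M1/2=23/20, d=(M2−M1)/(6·2)=13/120, b=Δ1−h1·(2M1+M2)/6=-37/30
seg 2: a=-1, c=M2/2=9/5, d=(M3−M2)/(6·1)=-22/15, b=Δ2−h2·(2M2+M3)/6=14/3
seg 3: a=4, c=M3/2=-13/5, d=(M4−M3)/(6·3)=13/45, b=Δ3−h3·(2M3+M4)/6=58/15
t_q=13/4 → seg 2, τ=1/4; S=-1+14/3·τ+9/5·τ²+-22/15·τ³=41/160

  seg 0: a=-2 b=-143/60 c=0 d=23/60
  seg 1: a=-4 b=-37/30 c=23/20 d=13/120
  seg 2: a=-1 b=14/3 c=9/5 d=-22/15
  seg 3: a=4 b=58/15 c=-13/5 d=13/45
S(13/4) = 41/160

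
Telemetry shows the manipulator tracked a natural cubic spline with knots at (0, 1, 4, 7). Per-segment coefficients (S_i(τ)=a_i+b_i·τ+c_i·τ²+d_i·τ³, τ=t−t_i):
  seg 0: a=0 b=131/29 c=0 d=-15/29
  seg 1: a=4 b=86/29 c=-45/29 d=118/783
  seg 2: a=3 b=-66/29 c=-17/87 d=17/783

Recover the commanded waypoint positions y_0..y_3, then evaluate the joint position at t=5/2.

y_0 = S_0(0) = a_0 = 0
y_1 = S_1(0) = a_1 = 4
y_2 = S_2(0) = a_2 = 3
y_3 = S_2(3) = -5
t_q=5/2 is in segment 1 (τ=3/2); S_1(τ)=317/58

y_0=0 y_1=4 y_2=3 y_3=-5
S(5/2) = 317/58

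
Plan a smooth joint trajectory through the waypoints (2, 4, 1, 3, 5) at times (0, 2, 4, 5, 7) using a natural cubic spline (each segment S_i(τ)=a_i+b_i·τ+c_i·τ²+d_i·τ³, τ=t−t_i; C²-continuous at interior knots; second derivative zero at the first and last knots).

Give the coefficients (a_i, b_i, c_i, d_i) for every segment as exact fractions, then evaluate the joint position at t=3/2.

  seg 0: a=2 b=519/256 c=0 d=-263/1024
  seg 1: a=4 b=-135/128 c=-789/512 d=675/1024
  seg 2: a=1 b=177/256 c=309/128 d=-283/256
  seg 3: a=3 b=141/64 c=-231/256 d=77/512
S(3/2) = 34195/8192

Δ: Δ0=1, Δ1=-3/2, Δ2=2, Δ3=1
row 1: diag=8, rhs=-15; c'=1/4, d'=-15/8
row 2: denom=6−2·1/4=11/2; d'=(21−2·-15/8)/(11/2)=9/2
row 3: denom=6−1·2/11=64/11; d'=(-6−1·9/2)/(64/11)=-231/128
back: M3=-231/128
back: M2=9/2−2/11·-231/128=309/64
back: M1=-15/8−1/4·309/64=-789/256
M: M0=0, M1=-789/256, M2=309/64, M3=-231/128, M4=0
seg 0: a=2, c=M0/2=0, d=(M1−M0)/(6·2)=-263/1024, b=Δ0−h0·(2M0+M1)/6=519/256
seg 1: a=4, c=M1/2=-789/512, d=(M2−M1)/(6·2)=675/1024, b=Δ1−h1·(2M1+M2)/6=-135/128
seg 2: a=1, c=M2/2=309/128, d=(M3−M2)/(6·1)=-283/256, b=Δ2−h2·(2M2+M3)/6=177/256
seg 3: a=3, c=M3/2=-231/256, d=(M4−M3)/(6·2)=77/512, b=Δ3−h3·(2M3+M4)/6=141/64
t_q=3/2 → seg 0, τ=3/2; S=2+519/256·τ+0·τ²+-263/1024·τ³=34195/8192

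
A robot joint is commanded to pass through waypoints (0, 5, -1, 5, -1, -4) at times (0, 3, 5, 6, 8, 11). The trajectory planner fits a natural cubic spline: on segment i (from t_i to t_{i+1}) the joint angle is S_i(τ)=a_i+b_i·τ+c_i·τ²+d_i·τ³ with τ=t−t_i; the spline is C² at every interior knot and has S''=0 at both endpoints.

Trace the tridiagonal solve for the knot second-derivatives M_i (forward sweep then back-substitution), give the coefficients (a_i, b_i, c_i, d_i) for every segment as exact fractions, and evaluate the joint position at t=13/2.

Δ: Δ0=5/3, Δ1=-3, Δ2=6, Δ3=-3, Δ4=-1
row 1: diag=10, rhs=-28; c'=1/5, d'=-14/5
row 2: denom=6−2·1/5=28/5; d'=(54−2·-14/5)/(28/5)=149/14
row 3: denom=6−1·5/28=163/28; d'=(-54−1·149/14)/(163/28)=-1810/163
row 4: denom=10−2·56/163=1518/163; d'=(12−2·-1810/163)/(1518/163)=2788/759
back: M4=2788/759
back: M3=-1810/163−56/163·2788/759=-9386/759
back: M2=149/14−5/28·-9386/759=9754/759
back: M1=-14/5−1/5·9754/759=-4076/759
M: M0=0, M1=-4076/759, M2=9754/759, M3=-9386/759, M4=2788/759, M5=0
seg 0: a=0, c=M0/2=0, d=(M1−M0)/(6·3)=-2038/6831, b=Δ0−h0·(2M0+M1)/6=1101/253
seg 1: a=5, c=M1/2=-2038/759, d=(M2−M1)/(6·2)=2305/1518, b=Δ1−h1·(2M1+M2)/6=-937/253
seg 2: a=-1, c=M2/2=4877/759, d=(M3−M2)/(6·1)=-290/69, b=Δ2−h2·(2M2+M3)/6=2867/759
seg 3: a=5, c=M3/2=-4693/759, d=(M4−M3)/(6·2)=2029/1518, b=Δ3−h3·(2M3+M4)/6=1017/253
seg 4: a=-1, c=M4/2=1394/759, d=(M5−M4)/(6·3)=-1394/6831, b=Δ4−h4·(2M4+M5)/6=-3547/759
t_q=13/2 → seg 3, τ=1/2; S=5+1017/253·τ+-4693/759·τ²+2029/1518·τ³=22795/4048

  seg 0: a=0 b=1101/253 c=0 d=-2038/6831
  seg 1: a=5 b=-937/253 c=-2038/759 d=2305/1518
  seg 2: a=-1 b=2867/759 c=4877/759 d=-290/69
  seg 3: a=5 b=1017/253 c=-4693/759 d=2029/1518
  seg 4: a=-1 b=-3547/759 c=1394/759 d=-1394/6831
S(13/2) = 22795/4048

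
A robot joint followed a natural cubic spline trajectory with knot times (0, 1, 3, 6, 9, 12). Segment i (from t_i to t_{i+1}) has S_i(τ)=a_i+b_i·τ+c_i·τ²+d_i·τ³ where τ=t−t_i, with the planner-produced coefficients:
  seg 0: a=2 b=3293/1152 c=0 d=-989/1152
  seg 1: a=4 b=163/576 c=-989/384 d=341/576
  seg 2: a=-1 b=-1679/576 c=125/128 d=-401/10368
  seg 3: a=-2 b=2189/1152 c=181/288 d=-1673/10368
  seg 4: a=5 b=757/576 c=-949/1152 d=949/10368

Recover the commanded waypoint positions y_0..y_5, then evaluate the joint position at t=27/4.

y_0 = S_0(0) = a_0 = 2
y_1 = S_1(0) = a_1 = 4
y_2 = S_2(0) = a_2 = -1
y_3 = S_3(0) = a_3 = -2
y_4 = S_4(0) = a_4 = 5
y_5 = S_4(3) = 4
t_q=27/4 is in segment 3 (τ=3/4); S_3(τ)=-2371/8192

y_0=2 y_1=4 y_2=-1 y_3=-2 y_4=5 y_5=4
S(27/4) = -2371/8192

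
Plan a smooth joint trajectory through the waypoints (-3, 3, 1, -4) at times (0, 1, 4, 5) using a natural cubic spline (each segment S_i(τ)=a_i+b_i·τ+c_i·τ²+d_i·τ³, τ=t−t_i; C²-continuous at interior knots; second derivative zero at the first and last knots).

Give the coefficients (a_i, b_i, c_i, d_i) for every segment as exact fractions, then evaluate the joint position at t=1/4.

  seg 0: a=-3 b=101/15 c=0 d=-11/15
  seg 1: a=3 b=68/15 c=-11/5 d=7/45
  seg 2: a=1 b=-67/15 c=-4/5 d=4/15
S(1/4) = -85/64

Δ: Δ0=6, Δ1=-2/3, Δ2=-5
row 1: diag=8, rhs=-40; c'=3/8, d'=-5
row 2: denom=8−3·3/8=55/8; d'=(-26−3·-5)/(55/8)=-8/5
back: M2=-8/5
back: M1=-5−3/8·-8/5=-22/5
M: M0=0, M1=-22/5, M2=-8/5, M3=0
seg 0: a=-3, c=M0/2=0, d=(M1−M0)/(6·1)=-11/15, b=Δ0−h0·(2M0+M1)/6=101/15
seg 1: a=3, c=M1/2=-11/5, d=(M2−M1)/(6·3)=7/45, b=Δ1−h1·(2M1+M2)/6=68/15
seg 2: a=1, c=M2/2=-4/5, d=(M3−M2)/(6·1)=4/15, b=Δ2−h2·(2M2+M3)/6=-67/15
t_q=1/4 → seg 0, τ=1/4; S=-3+101/15·τ+0·τ²+-11/15·τ³=-85/64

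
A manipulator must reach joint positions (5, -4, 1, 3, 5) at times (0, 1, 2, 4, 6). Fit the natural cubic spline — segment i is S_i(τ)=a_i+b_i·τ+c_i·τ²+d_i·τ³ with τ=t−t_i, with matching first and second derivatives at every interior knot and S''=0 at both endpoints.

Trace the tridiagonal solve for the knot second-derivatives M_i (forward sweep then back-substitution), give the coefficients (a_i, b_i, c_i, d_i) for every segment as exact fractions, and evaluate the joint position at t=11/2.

  seg 0: a=5 b=-90/7 c=0 d=27/7
  seg 1: a=-4 b=-9/7 c=81/7 d=-37/7
  seg 2: a=1 b=6 c=-30/7 d=25/28
  seg 3: a=3 b=-3/7 c=15/14 d=-5/28
S(11/2) = 933/224

Δ: Δ0=-9, Δ1=5, Δ2=1, Δ3=1
row 1: diag=4, rhs=84; c'=1/4, d'=21
row 2: denom=6−1·1/4=23/4; d'=(-24−1·21)/(23/4)=-180/23
row 3: denom=8−2·8/23=168/23; d'=(0−2·-180/23)/(168/23)=15/7
back: M3=15/7
back: M2=-180/23−8/23·15/7=-60/7
back: M1=21−1/4·-60/7=162/7
M: M0=0, M1=162/7, M2=-60/7, M3=15/7, M4=0
seg 0: a=5, c=M0/2=0, d=(M1−M0)/(6·1)=27/7, b=Δ0−h0·(2M0+M1)/6=-90/7
seg 1: a=-4, c=M1/2=81/7, d=(M2−M1)/(6·1)=-37/7, b=Δ1−h1·(2M1+M2)/6=-9/7
seg 2: a=1, c=M2/2=-30/7, d=(M3−M2)/(6·2)=25/28, b=Δ2−h2·(2M2+M3)/6=6
seg 3: a=3, c=M3/2=15/14, d=(M4−M3)/(6·2)=-5/28, b=Δ3−h3·(2M3+M4)/6=-3/7
t_q=11/2 → seg 3, τ=3/2; S=3+-3/7·τ+15/14·τ²+-5/28·τ³=933/224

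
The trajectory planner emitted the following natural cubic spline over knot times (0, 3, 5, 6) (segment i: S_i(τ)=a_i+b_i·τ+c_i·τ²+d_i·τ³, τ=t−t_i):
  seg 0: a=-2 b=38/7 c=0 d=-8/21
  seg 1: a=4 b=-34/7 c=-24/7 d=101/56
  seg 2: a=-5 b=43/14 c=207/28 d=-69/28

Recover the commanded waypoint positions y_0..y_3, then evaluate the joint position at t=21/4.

y_0=-2 y_1=4 y_2=-5 y_3=3
S(21/4) = -975/256

y_0 = S_0(0) = a_0 = -2
y_1 = S_1(0) = a_1 = 4
y_2 = S_2(0) = a_2 = -5
y_3 = S_2(1) = 3
t_q=21/4 is in segment 2 (τ=1/4); S_2(τ)=-975/256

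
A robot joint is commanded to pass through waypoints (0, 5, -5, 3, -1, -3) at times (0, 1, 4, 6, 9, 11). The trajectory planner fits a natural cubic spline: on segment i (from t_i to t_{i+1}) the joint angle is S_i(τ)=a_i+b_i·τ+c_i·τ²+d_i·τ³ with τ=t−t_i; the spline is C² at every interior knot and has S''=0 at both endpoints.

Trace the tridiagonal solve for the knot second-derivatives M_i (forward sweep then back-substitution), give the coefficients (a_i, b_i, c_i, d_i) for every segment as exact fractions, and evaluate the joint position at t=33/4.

  seg 0: a=0 b=40283/6141 c=0 d=-9578/6141
  seg 1: a=5 b=11549/6141 c=-9578/2047 d=18061/18423
  seg 2: a=-5 b=1694/6141 c=8483/2047 d=-7007/6141
  seg 3: a=3 b=19406/6141 c=-5531/2047 d=2465/6141
  seg 4: a=-1 b=-13597/6141 c=1864/2047 d=-932/6141
S(33/4) = 131463/131008

Δ: Δ0=5, Δ1=-10/3, Δ2=4, Δ3=-4/3, Δ4=-1
row 1: diag=8, rhs=-50; c'=3/8, d'=-25/4
row 2: denom=10−3·3/8=71/8; d'=(44−3·-25/4)/(71/8)=502/71
row 3: denom=10−2·16/71=678/71; d'=(-32−2·502/71)/(678/71)=-546/113
row 4: denom=10−3·71/226=2047/226; d'=(2−3·-546/113)/(2047/226)=3728/2047
back: M4=3728/2047
back: M3=-546/113−71/226·3728/2047=-11062/2047
back: M2=502/71−16/71·-11062/2047=16966/2047
back: M1=-25/4−3/8·16966/2047=-19156/2047
M: M0=0, M1=-19156/2047, M2=16966/2047, M3=-11062/2047, M4=3728/2047, M5=0
seg 0: a=0, c=M0/2=0, d=(M1−M0)/(6·1)=-9578/6141, b=Δ0−h0·(2M0+M1)/6=40283/6141
seg 1: a=5, c=M1/2=-9578/2047, d=(M2−M1)/(6·3)=18061/18423, b=Δ1−h1·(2M1+M2)/6=11549/6141
seg 2: a=-5, c=M2/2=8483/2047, d=(M3−M2)/(6·2)=-7007/6141, b=Δ2−h2·(2M2+M3)/6=1694/6141
seg 3: a=3, c=M3/2=-5531/2047, d=(M4−M3)/(6·3)=2465/6141, b=Δ3−h3·(2M3+M4)/6=19406/6141
seg 4: a=-1, c=M4/2=1864/2047, d=(M5−M4)/(6·2)=-932/6141, b=Δ4−h4·(2M4+M5)/6=-13597/6141
t_q=33/4 → seg 3, τ=9/4; S=3+19406/6141·τ+-5531/2047·τ²+2465/6141·τ³=131463/131008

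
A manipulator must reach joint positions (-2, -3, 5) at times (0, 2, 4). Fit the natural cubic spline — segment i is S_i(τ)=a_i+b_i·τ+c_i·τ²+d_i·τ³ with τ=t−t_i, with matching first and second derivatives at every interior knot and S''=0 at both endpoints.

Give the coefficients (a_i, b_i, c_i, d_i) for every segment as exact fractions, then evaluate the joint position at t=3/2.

  seg 0: a=-2 b=-13/8 c=0 d=9/32
  seg 1: a=-3 b=7/4 c=27/16 d=-9/32
S(3/2) = -893/256

Δ: Δ0=-1/2, Δ1=4
row 1: diag=8, rhs=27; c'=1/4, d'=27/8
back: M1=27/8
M: M0=0, M1=27/8, M2=0
seg 0: a=-2, c=M0/2=0, d=(M1−M0)/(6·2)=9/32, b=Δ0−h0·(2M0+M1)/6=-13/8
seg 1: a=-3, c=M1/2=27/16, d=(M2−M1)/(6·2)=-9/32, b=Δ1−h1·(2M1+M2)/6=7/4
t_q=3/2 → seg 0, τ=3/2; S=-2+-13/8·τ+0·τ²+9/32·τ³=-893/256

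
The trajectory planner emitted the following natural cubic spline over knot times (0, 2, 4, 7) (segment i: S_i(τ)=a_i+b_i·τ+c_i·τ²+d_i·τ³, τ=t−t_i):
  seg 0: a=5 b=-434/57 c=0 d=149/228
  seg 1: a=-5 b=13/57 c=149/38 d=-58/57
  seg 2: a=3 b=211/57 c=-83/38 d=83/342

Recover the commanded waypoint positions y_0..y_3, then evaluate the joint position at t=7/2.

y_0=5 y_1=-5 y_2=3 y_3=1
S(7/2) = 111/152

y_0 = S_0(0) = a_0 = 5
y_1 = S_1(0) = a_1 = -5
y_2 = S_2(0) = a_2 = 3
y_3 = S_2(3) = 1
t_q=7/2 is in segment 1 (τ=3/2); S_1(τ)=111/152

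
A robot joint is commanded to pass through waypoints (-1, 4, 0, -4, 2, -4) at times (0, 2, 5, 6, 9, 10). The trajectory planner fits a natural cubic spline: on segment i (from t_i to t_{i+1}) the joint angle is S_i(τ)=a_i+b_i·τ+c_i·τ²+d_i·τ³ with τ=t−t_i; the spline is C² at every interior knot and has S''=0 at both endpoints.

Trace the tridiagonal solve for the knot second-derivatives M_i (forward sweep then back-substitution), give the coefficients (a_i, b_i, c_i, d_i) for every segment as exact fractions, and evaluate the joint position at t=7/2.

Δ: Δ0=5/2, Δ1=-4/3, Δ2=-4, Δ3=2, Δ4=-6
row 1: diag=10, rhs=-23; c'=3/10, d'=-23/10
row 2: denom=8−3·3/10=71/10; d'=(-16−3·-23/10)/(71/10)=-91/71
row 3: denom=8−1·10/71=558/71; d'=(36−1·-91/71)/(558/71)=2647/558
row 4: denom=8−3·71/186=425/62; d'=(-48−3·2647/558)/(425/62)=-463/51
back: M4=-463/51
back: M3=2647/558−71/186·-463/51=1256/153
back: M2=-91/71−10/71·1256/153=-373/153
back: M1=-23/10−3/10·-373/153=-80/51
M: M0=0, M1=-80/51, M2=-373/153, M3=1256/153, M4=-463/51, M5=0
seg 0: a=-1, c=M0/2=0, d=(M1−M0)/(6·2)=-20/153, b=Δ0−h0·(2M0+M1)/6=925/306
seg 1: a=4, c=M1/2=-40/51, d=(M2−M1)/(6·3)=-133/2754, b=Δ1−h1·(2M1+M2)/6=445/306
seg 2: a=0, c=M2/2=-373/306, d=(M3−M2)/(6·1)=181/102, b=Δ2−h2·(2M2+M3)/6=-41/9
seg 3: a=-4, c=M3/2=628/153, d=(M4−M3)/(6·3)=-2645/2754, b=Δ3−h3·(2M3+M4)/6=-511/306
seg 4: a=2, c=M4/2=-463/102, d=(M5−M4)/(6·1)=463/306, b=Δ4−h4·(2M4+M5)/6=-455/153
t_q=7/2 → seg 1, τ=3/2; S=4+445/306·τ+-40/51·τ²+-133/2754·τ³=1157/272

  seg 0: a=-1 b=925/306 c=0 d=-20/153
  seg 1: a=4 b=445/306 c=-40/51 d=-133/2754
  seg 2: a=0 b=-41/9 c=-373/306 d=181/102
  seg 3: a=-4 b=-511/306 c=628/153 d=-2645/2754
  seg 4: a=2 b=-455/153 c=-463/102 d=463/306
S(7/2) = 1157/272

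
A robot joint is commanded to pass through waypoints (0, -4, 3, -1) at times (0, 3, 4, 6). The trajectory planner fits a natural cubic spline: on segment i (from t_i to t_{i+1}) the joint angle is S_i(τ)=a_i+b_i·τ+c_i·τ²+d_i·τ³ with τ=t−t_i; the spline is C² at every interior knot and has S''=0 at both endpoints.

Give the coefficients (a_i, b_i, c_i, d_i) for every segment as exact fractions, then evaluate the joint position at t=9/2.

  seg 0: a=0 b=-719/141 c=0 d=59/141
  seg 1: a=-4 b=874/141 c=177/47 d=-418/141
  seg 2: a=3 b=682/141 c=-241/47 d=241/282
S(9/2) = 3191/752

Δ: Δ0=-4/3, Δ1=7, Δ2=-2
row 1: diag=8, rhs=50; c'=1/8, d'=25/4
row 2: denom=6−1·1/8=47/8; d'=(-54−1·25/4)/(47/8)=-482/47
back: M2=-482/47
back: M1=25/4−1/8·-482/47=354/47
M: M0=0, M1=354/47, M2=-482/47, M3=0
seg 0: a=0, c=M0/2=0, d=(M1−M0)/(6·3)=59/141, b=Δ0−h0·(2M0+M1)/6=-719/141
seg 1: a=-4, c=M1/2=177/47, d=(M2−M1)/(6·1)=-418/141, b=Δ1−h1·(2M1+M2)/6=874/141
seg 2: a=3, c=M2/2=-241/47, d=(M3−M2)/(6·2)=241/282, b=Δ2−h2·(2M2+M3)/6=682/141
t_q=9/2 → seg 2, τ=1/2; S=3+682/141·τ+-241/47·τ²+241/282·τ³=3191/752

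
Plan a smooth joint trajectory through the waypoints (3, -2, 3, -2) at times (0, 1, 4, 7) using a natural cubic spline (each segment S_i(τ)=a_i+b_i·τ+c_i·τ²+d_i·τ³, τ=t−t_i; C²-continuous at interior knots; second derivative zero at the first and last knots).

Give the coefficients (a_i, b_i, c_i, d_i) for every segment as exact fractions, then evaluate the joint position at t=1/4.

  seg 0: a=3 b=-175/29 c=0 d=30/29
  seg 1: a=-2 b=-85/29 c=90/29 d=-410/783
  seg 2: a=3 b=45/29 c=-140/87 d=140/783
S(1/4) = 1399/928

Δ: Δ0=-5, Δ1=5/3, Δ2=-5/3
row 1: diag=8, rhs=40; c'=3/8, d'=5
row 2: denom=12−3·3/8=87/8; d'=(-20−3·5)/(87/8)=-280/87
back: M2=-280/87
back: M1=5−3/8·-280/87=180/29
M: M0=0, M1=180/29, M2=-280/87, M3=0
seg 0: a=3, c=M0/2=0, d=(M1−M0)/(6·1)=30/29, b=Δ0−h0·(2M0+M1)/6=-175/29
seg 1: a=-2, c=M1/2=90/29, d=(M2−M1)/(6·3)=-410/783, b=Δ1−h1·(2M1+M2)/6=-85/29
seg 2: a=3, c=M2/2=-140/87, d=(M3−M2)/(6·3)=140/783, b=Δ2−h2·(2M2+M3)/6=45/29
t_q=1/4 → seg 0, τ=1/4; S=3+-175/29·τ+0·τ²+30/29·τ³=1399/928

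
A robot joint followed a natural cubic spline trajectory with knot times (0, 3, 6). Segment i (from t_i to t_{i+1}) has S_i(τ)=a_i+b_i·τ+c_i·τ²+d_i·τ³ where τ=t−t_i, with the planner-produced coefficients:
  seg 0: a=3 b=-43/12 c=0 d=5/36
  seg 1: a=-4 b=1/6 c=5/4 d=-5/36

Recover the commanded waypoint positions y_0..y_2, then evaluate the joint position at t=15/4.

y_0 = S_0(0) = a_0 = 3
y_1 = S_1(0) = a_1 = -4
y_2 = S_1(3) = 4
t_q=15/4 is in segment 1 (τ=3/4); S_1(τ)=-827/256

y_0=3 y_1=-4 y_2=4
S(15/4) = -827/256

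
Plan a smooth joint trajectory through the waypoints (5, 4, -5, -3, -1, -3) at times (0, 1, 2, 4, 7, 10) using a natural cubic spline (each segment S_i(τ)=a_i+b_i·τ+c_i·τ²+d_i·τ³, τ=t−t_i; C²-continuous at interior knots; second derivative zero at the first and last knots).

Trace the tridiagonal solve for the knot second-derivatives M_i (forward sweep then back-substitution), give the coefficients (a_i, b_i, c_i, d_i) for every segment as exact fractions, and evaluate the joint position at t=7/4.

Δ: Δ0=-1, Δ1=-9, Δ2=1, Δ3=2/3, Δ4=-2/3
row 1: diag=4, rhs=-48; c'=1/4, d'=-12
row 2: denom=6−1·1/4=23/4; d'=(60−1·-12)/(23/4)=288/23
row 3: denom=10−2·8/23=214/23; d'=(-2−2·288/23)/(214/23)=-311/107
row 4: denom=12−3·69/214=2361/214; d'=(-8−3·-311/107)/(2361/214)=154/2361
back: M4=154/2361
back: M3=-311/107−69/214·154/2361=-2304/787
back: M2=288/23−8/23·-2304/787=10656/787
back: M1=-12−1/4·10656/787=-12108/787
M: M0=0, M1=-12108/787, M2=10656/787, M3=-2304/787, M4=154/2361, M5=0
seg 0: a=5, c=M0/2=0, d=(M1−M0)/(6·1)=-2018/787, b=Δ0−h0·(2M0+M1)/6=1231/787
seg 1: a=4, c=M1/2=-6054/787, d=(M2−M1)/(6·1)=3794/787, b=Δ1−h1·(2M1+M2)/6=-4823/787
seg 2: a=-5, c=M2/2=5328/787, d=(M3−M2)/(6·2)=-1080/787, b=Δ2−h2·(2M2+M3)/6=-5549/787
seg 3: a=-3, c=M3/2=-1152/787, d=(M4−M3)/(6·3)=3533/21249, b=Δ3−h3·(2M3+M4)/6=2803/787
seg 4: a=-1, c=M4/2=77/2361, d=(M5−M4)/(6·3)=-77/21249, b=Δ4−h4·(2M4+M5)/6=-576/787
t_q=7/4 → seg 1, τ=3/4; S=4+-4823/787·τ+-6054/787·τ²+3794/787·τ³=-72769/25184

  seg 0: a=5 b=1231/787 c=0 d=-2018/787
  seg 1: a=4 b=-4823/787 c=-6054/787 d=3794/787
  seg 2: a=-5 b=-5549/787 c=5328/787 d=-1080/787
  seg 3: a=-3 b=2803/787 c=-1152/787 d=3533/21249
  seg 4: a=-1 b=-576/787 c=77/2361 d=-77/21249
S(7/4) = -72769/25184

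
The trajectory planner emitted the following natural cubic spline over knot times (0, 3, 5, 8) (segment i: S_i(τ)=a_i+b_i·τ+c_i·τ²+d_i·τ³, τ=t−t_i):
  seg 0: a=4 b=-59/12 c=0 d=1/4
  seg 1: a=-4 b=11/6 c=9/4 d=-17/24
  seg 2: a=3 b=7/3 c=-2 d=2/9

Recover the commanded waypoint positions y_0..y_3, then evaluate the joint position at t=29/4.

y_0 = S_0(0) = a_0 = 4
y_1 = S_1(0) = a_1 = -4
y_2 = S_2(0) = a_2 = 3
y_3 = S_2(3) = -2
t_q=29/4 is in segment 2 (τ=9/4); S_2(τ)=21/32

y_0=4 y_1=-4 y_2=3 y_3=-2
S(29/4) = 21/32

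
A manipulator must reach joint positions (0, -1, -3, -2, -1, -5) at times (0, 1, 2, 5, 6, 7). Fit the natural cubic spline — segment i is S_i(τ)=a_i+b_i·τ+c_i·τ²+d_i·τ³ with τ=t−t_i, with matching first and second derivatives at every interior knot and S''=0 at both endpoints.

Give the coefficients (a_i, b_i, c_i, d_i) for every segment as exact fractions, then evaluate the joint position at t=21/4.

  seg 0: a=0 b=-1667/2451 c=0 d=-784/2451
  seg 1: a=-1 b=-4019/2451 c=-784/817 d=1469/2451
  seg 2: a=-3 b=-4316/2451 c=685/817 d=-8/171
  seg 3: a=-2 b=4918/2451 c=341/817 d=-3490/2451
  seg 4: a=-1 b=-3506/2451 c=-3149/817 d=3149/2451
S(21/4) = -39073/26144

Δ: Δ0=-1, Δ1=-2, Δ2=1/3, Δ3=1, Δ4=-4
row 1: diag=4, rhs=-6; c'=1/4, d'=-3/2
row 2: denom=8−1·1/4=31/4; d'=(14−1·-3/2)/(31/4)=2
row 3: denom=8−3·12/31=212/31; d'=(4−3·2)/(212/31)=-31/106
row 4: denom=4−1·31/212=817/212; d'=(-30−1·-31/106)/(817/212)=-6298/817
back: M4=-6298/817
back: M3=-31/106−31/212·-6298/817=682/817
back: M2=2−12/31·682/817=1370/817
back: M1=-3/2−1/4·1370/817=-1568/817
M: M0=0, M1=-1568/817, M2=1370/817, M3=682/817, M4=-6298/817, M5=0
seg 0: a=0, c=M0/2=0, d=(M1−M0)/(6·1)=-784/2451, b=Δ0−h0·(2M0+M1)/6=-1667/2451
seg 1: a=-1, c=M1/2=-784/817, d=(M2−M1)/(6·1)=1469/2451, b=Δ1−h1·(2M1+M2)/6=-4019/2451
seg 2: a=-3, c=M2/2=685/817, d=(M3−M2)/(6·3)=-8/171, b=Δ2−h2·(2M2+M3)/6=-4316/2451
seg 3: a=-2, c=M3/2=341/817, d=(M4−M3)/(6·1)=-3490/2451, b=Δ3−h3·(2M3+M4)/6=4918/2451
seg 4: a=-1, c=M4/2=-3149/817, d=(M5−M4)/(6·1)=3149/2451, b=Δ4−h4·(2M4+M5)/6=-3506/2451
t_q=21/4 → seg 3, τ=1/4; S=-2+4918/2451·τ+341/817·τ²+-3490/2451·τ³=-39073/26144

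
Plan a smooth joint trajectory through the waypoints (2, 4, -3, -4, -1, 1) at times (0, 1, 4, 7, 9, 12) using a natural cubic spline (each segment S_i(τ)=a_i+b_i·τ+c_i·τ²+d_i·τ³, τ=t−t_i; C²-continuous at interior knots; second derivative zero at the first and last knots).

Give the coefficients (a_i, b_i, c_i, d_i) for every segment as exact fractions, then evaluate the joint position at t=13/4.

  seg 0: a=2 b=3377/1272 c=0 d=-833/1272
  seg 1: a=4 b=439/636 c=-833/424 d=1217/3816
  seg 2: a=-3 b=-3163/1272 c=48/53 d=-239/3816
  seg 3: a=-4 b=799/636 c=145/424 d=-35/318
  seg 4: a=-1 b=829/636 c=-135/424 d=15/424
S(13/4) = -20627/27136

Δ: Δ0=2, Δ1=-7/3, Δ2=-1/3, Δ3=3/2, Δ4=2/3
row 1: diag=8, rhs=-26; c'=3/8, d'=-13/4
row 2: denom=12−3·3/8=87/8; d'=(12−3·-13/4)/(87/8)=2
row 3: denom=10−3·8/29=266/29; d'=(11−3·2)/(266/29)=145/266
row 4: denom=10−2·29/133=1272/133; d'=(-5−2·145/266)/(1272/133)=-135/212
back: M4=-135/212
back: M3=145/266−29/133·-135/212=145/212
back: M2=2−8/29·145/212=96/53
back: M1=-13/4−3/8·96/53=-833/212
M: M0=0, M1=-833/212, M2=96/53, M3=145/212, M4=-135/212, M5=0
seg 0: a=2, c=M0/2=0, d=(M1−M0)/(6·1)=-833/1272, b=Δ0−h0·(2M0+M1)/6=3377/1272
seg 1: a=4, c=M1/2=-833/424, d=(M2−M1)/(6·3)=1217/3816, b=Δ1−h1·(2M1+M2)/6=439/636
seg 2: a=-3, c=M2/2=48/53, d=(M3−M2)/(6·3)=-239/3816, b=Δ2−h2·(2M2+M3)/6=-3163/1272
seg 3: a=-4, c=M3/2=145/424, d=(M4−M3)/(6·2)=-35/318, b=Δ3−h3·(2M3+M4)/6=799/636
seg 4: a=-1, c=M4/2=-135/424, d=(M5−M4)/(6·3)=15/424, b=Δ4−h4·(2M4+M5)/6=829/636
t_q=13/4 → seg 1, τ=9/4; S=4+439/636·τ+-833/424·τ²+1217/3816·τ³=-20627/27136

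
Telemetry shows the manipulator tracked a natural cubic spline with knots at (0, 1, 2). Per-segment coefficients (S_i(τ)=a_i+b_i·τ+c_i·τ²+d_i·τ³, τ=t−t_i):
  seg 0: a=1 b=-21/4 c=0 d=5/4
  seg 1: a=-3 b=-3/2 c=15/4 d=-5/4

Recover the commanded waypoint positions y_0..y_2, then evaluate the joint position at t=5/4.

y_0=1 y_1=-3 y_2=-2
S(5/4) = -809/256

y_0 = S_0(0) = a_0 = 1
y_1 = S_1(0) = a_1 = -3
y_2 = S_1(1) = -2
t_q=5/4 is in segment 1 (τ=1/4); S_1(τ)=-809/256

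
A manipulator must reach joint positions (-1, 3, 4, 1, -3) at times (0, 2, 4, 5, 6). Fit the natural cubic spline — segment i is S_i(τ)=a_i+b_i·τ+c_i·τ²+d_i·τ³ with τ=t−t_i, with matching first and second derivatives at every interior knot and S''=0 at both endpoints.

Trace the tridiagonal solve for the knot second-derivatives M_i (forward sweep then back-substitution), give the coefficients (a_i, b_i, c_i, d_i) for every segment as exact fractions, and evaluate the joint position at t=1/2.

Δ: Δ0=2, Δ1=1/2, Δ2=-3, Δ3=-4
row 1: diag=8, rhs=-9; c'=1/4, d'=-9/8
row 2: denom=6−2·1/4=11/2; d'=(-21−2·-9/8)/(11/2)=-75/22
row 3: denom=4−1·2/11=42/11; d'=(-6−1·-75/22)/(42/11)=-19/28
back: M3=-19/28
back: M2=-75/22−2/11·-19/28=-23/7
back: M1=-9/8−1/4·-23/7=-17/56
M: M0=0, M1=-17/56, M2=-23/7, M3=-19/28, M4=0
seg 0: a=-1, c=M0/2=0, d=(M1−M0)/(6·2)=-17/672, b=Δ0−h0·(2M0+M1)/6=353/168
seg 1: a=3, c=M1/2=-17/112, d=(M2−M1)/(6·2)=-167/672, b=Δ1−h1·(2M1+M2)/6=151/84
seg 2: a=4, c=M2/2=-23/14, d=(M3−M2)/(6·1)=73/168, b=Δ2−h2·(2M2+M3)/6=-43/24
seg 3: a=1, c=M3/2=-19/56, d=(M4−M3)/(6·1)=19/168, b=Δ3−h3·(2M3+M4)/6=-317/84
t_q=1/2 → seg 0, τ=1/2; S=-1+353/168·τ+0·τ²+-17/672·τ³=85/1792

  seg 0: a=-1 b=353/168 c=0 d=-17/672
  seg 1: a=3 b=151/84 c=-17/112 d=-167/672
  seg 2: a=4 b=-43/24 c=-23/14 d=73/168
  seg 3: a=1 b=-317/84 c=-19/56 d=19/168
S(1/2) = 85/1792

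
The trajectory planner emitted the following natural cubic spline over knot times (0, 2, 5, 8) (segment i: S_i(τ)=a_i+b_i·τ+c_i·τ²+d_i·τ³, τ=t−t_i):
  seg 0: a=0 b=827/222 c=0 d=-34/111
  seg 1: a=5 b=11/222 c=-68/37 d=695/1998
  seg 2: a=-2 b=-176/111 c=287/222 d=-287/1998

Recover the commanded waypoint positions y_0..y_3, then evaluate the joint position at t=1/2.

y_0=0 y_1=5 y_2=-2 y_3=1
S(1/2) = 135/74

y_0 = S_0(0) = a_0 = 0
y_1 = S_1(0) = a_1 = 5
y_2 = S_2(0) = a_2 = -2
y_3 = S_2(3) = 1
t_q=1/2 is in segment 0 (τ=1/2); S_0(τ)=135/74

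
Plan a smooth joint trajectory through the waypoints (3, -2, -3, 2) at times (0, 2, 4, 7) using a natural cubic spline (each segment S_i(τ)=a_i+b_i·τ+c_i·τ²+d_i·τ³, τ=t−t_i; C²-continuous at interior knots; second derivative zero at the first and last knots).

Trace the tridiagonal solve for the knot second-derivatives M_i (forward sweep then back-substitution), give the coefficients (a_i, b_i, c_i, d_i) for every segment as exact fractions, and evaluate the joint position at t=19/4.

  seg 0: a=3 b=-166/57 c=0 d=47/456
  seg 1: a=-2 b=-191/114 c=47/76 d=-7/456
  seg 2: a=-3 b=35/57 c=10/19 d=-10/171
S(19/4) = -1379/608

Δ: Δ0=-5/2, Δ1=-1/2, Δ2=5/3
row 1: diag=8, rhs=12; c'=1/4, d'=3/2
row 2: denom=10−2·1/4=19/2; d'=(13−2·3/2)/(19/2)=20/19
back: M2=20/19
back: M1=3/2−1/4·20/19=47/38
M: M0=0, M1=47/38, M2=20/19, M3=0
seg 0: a=3, c=M0/2=0, d=(M1−M0)/(6·2)=47/456, b=Δ0−h0·(2M0+M1)/6=-166/57
seg 1: a=-2, c=M1/2=47/76, d=(M2−M1)/(6·2)=-7/456, b=Δ1−h1·(2M1+M2)/6=-191/114
seg 2: a=-3, c=M2/2=10/19, d=(M3−M2)/(6·3)=-10/171, b=Δ2−h2·(2M2+M3)/6=35/57
t_q=19/4 → seg 2, τ=3/4; S=-3+35/57·τ+10/19·τ²+-10/171·τ³=-1379/608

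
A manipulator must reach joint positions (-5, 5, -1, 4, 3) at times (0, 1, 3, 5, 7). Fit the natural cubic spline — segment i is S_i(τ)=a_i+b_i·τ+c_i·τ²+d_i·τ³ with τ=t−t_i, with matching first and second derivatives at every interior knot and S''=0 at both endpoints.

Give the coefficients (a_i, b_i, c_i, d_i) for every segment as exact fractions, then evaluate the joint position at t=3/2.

  seg 0: a=-5 b=520/41 c=0 d=-110/41
  seg 1: a=5 b=190/41 c=-330/41 d=347/164
  seg 2: a=-1 b=-89/41 c=381/82 d=-379/328
  seg 3: a=4 b=209/82 c=-375/164 d=125/328
S(3/2) = 7307/1312

Δ: Δ0=10, Δ1=-3, Δ2=5/2, Δ3=-1/2
row 1: diag=6, rhs=-78; c'=1/3, d'=-13
row 2: denom=8−2·1/3=22/3; d'=(33−2·-13)/(22/3)=177/22
row 3: denom=8−2·3/11=82/11; d'=(-18−2·177/22)/(82/11)=-375/82
back: M3=-375/82
back: M2=177/22−3/11·-375/82=381/41
back: M1=-13−1/3·381/41=-660/41
M: M0=0, M1=-660/41, M2=381/41, M3=-375/82, M4=0
seg 0: a=-5, c=M0/2=0, d=(M1−M0)/(6·1)=-110/41, b=Δ0−h0·(2M0+M1)/6=520/41
seg 1: a=5, c=M1/2=-330/41, d=(M2−M1)/(6·2)=347/164, b=Δ1−h1·(2M1+M2)/6=190/41
seg 2: a=-1, c=M2/2=381/82, d=(M3−M2)/(6·2)=-379/328, b=Δ2−h2·(2M2+M3)/6=-89/41
seg 3: a=4, c=M3/2=-375/164, d=(M4−M3)/(6·2)=125/328, b=Δ3−h3·(2M3+M4)/6=209/82
t_q=3/2 → seg 1, τ=1/2; S=5+190/41·τ+-330/41·τ²+347/164·τ³=7307/1312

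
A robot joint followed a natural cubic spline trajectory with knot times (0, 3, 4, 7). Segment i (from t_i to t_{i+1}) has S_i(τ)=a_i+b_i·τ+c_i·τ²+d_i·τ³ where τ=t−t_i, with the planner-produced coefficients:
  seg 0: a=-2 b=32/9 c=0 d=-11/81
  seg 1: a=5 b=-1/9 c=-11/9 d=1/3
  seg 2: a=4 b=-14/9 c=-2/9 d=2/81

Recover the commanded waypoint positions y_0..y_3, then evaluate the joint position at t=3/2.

y_0=-2 y_1=5 y_2=4 y_3=-2
S(3/2) = 23/8

y_0 = S_0(0) = a_0 = -2
y_1 = S_1(0) = a_1 = 5
y_2 = S_2(0) = a_2 = 4
y_3 = S_2(3) = -2
t_q=3/2 is in segment 0 (τ=3/2); S_0(τ)=23/8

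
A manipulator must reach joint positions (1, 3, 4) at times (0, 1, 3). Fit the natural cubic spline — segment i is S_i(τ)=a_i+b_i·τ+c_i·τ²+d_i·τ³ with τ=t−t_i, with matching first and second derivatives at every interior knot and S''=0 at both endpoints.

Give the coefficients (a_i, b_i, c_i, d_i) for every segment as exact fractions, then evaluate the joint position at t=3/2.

  seg 0: a=1 b=9/4 c=0 d=-1/4
  seg 1: a=3 b=3/2 c=-3/4 d=1/8
S(3/2) = 229/64

Δ: Δ0=2, Δ1=1/2
row 1: diag=6, rhs=-9; c'=1/3, d'=-3/2
back: M1=-3/2
M: M0=0, M1=-3/2, M2=0
seg 0: a=1, c=M0/2=0, d=(M1−M0)/(6·1)=-1/4, b=Δ0−h0·(2M0+M1)/6=9/4
seg 1: a=3, c=M1/2=-3/4, d=(M2−M1)/(6·2)=1/8, b=Δ1−h1·(2M1+M2)/6=3/2
t_q=3/2 → seg 1, τ=1/2; S=3+3/2·τ+-3/4·τ²+1/8·τ³=229/64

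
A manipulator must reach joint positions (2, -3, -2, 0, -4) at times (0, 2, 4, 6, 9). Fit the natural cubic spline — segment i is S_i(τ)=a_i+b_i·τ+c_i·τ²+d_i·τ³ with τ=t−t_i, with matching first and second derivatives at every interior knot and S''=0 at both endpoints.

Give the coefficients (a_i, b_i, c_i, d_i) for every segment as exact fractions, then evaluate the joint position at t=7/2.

Δ: Δ0=-5/2, Δ1=1/2, Δ2=1, Δ3=-4/3
row 1: diag=8, rhs=18; c'=1/4, d'=9/4
row 2: denom=8−2·1/4=15/2; d'=(3−2·9/4)/(15/2)=-1/5
row 3: denom=10−2·4/15=142/15; d'=(-14−2·-1/5)/(142/15)=-102/71
back: M3=-102/71
back: M2=-1/5−4/15·-102/71=13/71
back: M1=9/4−1/4·13/71=313/142
M: M0=0, M1=313/142, M2=13/71, M3=-102/71, M4=0
seg 0: a=2, c=M0/2=0, d=(M1−M0)/(6·2)=313/1704, b=Δ0−h0·(2M0+M1)/6=-689/213
seg 1: a=-3, c=M1/2=313/284, d=(M2−M1)/(6·2)=-287/1704, b=Δ1−h1·(2M1+M2)/6=-439/426
seg 2: a=-2, c=M2/2=13/142, d=(M3−M2)/(6·2)=-115/852, b=Δ2−h2·(2M2+M3)/6=289/213
seg 3: a=0, c=M3/2=-51/71, d=(M4−M3)/(6·3)=17/213, b=Δ3−h3·(2M3+M4)/6=22/213
t_q=7/2 → seg 1, τ=3/2; S=-3+-439/426·τ+313/284·τ²+-287/1704·τ³=-11971/4544

  seg 0: a=2 b=-689/213 c=0 d=313/1704
  seg 1: a=-3 b=-439/426 c=313/284 d=-287/1704
  seg 2: a=-2 b=289/213 c=13/142 d=-115/852
  seg 3: a=0 b=22/213 c=-51/71 d=17/213
S(7/2) = -11971/4544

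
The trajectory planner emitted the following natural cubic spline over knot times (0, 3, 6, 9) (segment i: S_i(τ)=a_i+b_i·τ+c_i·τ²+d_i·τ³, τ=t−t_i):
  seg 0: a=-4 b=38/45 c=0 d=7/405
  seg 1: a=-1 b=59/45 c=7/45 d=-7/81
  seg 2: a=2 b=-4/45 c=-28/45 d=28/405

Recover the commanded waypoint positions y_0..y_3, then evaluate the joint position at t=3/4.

y_0=-4 y_1=-1 y_2=2 y_3=-2
S(3/4) = -215/64

y_0 = S_0(0) = a_0 = -4
y_1 = S_1(0) = a_1 = -1
y_2 = S_2(0) = a_2 = 2
y_3 = S_2(3) = -2
t_q=3/4 is in segment 0 (τ=3/4); S_0(τ)=-215/64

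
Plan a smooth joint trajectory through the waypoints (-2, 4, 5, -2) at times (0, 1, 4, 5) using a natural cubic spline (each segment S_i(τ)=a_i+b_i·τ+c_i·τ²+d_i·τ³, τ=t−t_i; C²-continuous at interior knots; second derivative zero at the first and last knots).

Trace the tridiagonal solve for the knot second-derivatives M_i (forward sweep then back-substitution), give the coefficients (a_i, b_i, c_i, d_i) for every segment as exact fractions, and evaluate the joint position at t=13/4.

  seg 0: a=-2 b=212/33 c=0 d=-14/33
  seg 1: a=4 b=170/33 c=-14/11 d=-1/9
  seg 2: a=5 b=-181/33 c=-25/11 d=25/33
S(13/4) = 5549/704

Δ: Δ0=6, Δ1=1/3, Δ2=-7
row 1: diag=8, rhs=-34; c'=3/8, d'=-17/4
row 2: denom=8−3·3/8=55/8; d'=(-44−3·-17/4)/(55/8)=-50/11
back: M2=-50/11
back: M1=-17/4−3/8·-50/11=-28/11
M: M0=0, M1=-28/11, M2=-50/11, M3=0
seg 0: a=-2, c=M0/2=0, d=(M1−M0)/(6·1)=-14/33, b=Δ0−h0·(2M0+M1)/6=212/33
seg 1: a=4, c=M1/2=-14/11, d=(M2−M1)/(6·3)=-1/9, b=Δ1−h1·(2M1+M2)/6=170/33
seg 2: a=5, c=M2/2=-25/11, d=(M3−M2)/(6·1)=25/33, b=Δ2−h2·(2M2+M3)/6=-181/33
t_q=13/4 → seg 1, τ=9/4; S=4+170/33·τ+-14/11·τ²+-1/9·τ³=5549/704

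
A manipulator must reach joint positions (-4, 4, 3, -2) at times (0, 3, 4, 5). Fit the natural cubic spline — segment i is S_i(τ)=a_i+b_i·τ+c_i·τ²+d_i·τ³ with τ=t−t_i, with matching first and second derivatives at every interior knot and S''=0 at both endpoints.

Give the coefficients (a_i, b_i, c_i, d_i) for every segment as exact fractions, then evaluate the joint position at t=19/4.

Δ: Δ0=8/3, Δ1=-1, Δ2=-5
row 1: diag=8, rhs=-22; c'=1/8, d'=-11/4
row 2: denom=4−1·1/8=31/8; d'=(-24−1·-11/4)/(31/8)=-170/31
back: M2=-170/31
back: M1=-11/4−1/8·-170/31=-64/31
M: M0=0, M1=-64/31, M2=-170/31, M3=0
seg 0: a=-4, c=M0/2=0, d=(M1−M0)/(6·3)=-32/279, b=Δ0−h0·(2M0+M1)/6=344/93
seg 1: a=4, c=M1/2=-32/31, d=(M2−M1)/(6·1)=-53/93, b=Δ1−h1·(2M1+M2)/6=56/93
seg 2: a=3, c=M2/2=-85/31, d=(M3−M2)/(6·1)=85/93, b=Δ2−h2·(2M2+M3)/6=-295/93
t_q=19/4 → seg 2, τ=3/4; S=3+-295/93·τ+-85/31·τ²+85/93·τ³=-1063/1984

  seg 0: a=-4 b=344/93 c=0 d=-32/279
  seg 1: a=4 b=56/93 c=-32/31 d=-53/93
  seg 2: a=3 b=-295/93 c=-85/31 d=85/93
S(19/4) = -1063/1984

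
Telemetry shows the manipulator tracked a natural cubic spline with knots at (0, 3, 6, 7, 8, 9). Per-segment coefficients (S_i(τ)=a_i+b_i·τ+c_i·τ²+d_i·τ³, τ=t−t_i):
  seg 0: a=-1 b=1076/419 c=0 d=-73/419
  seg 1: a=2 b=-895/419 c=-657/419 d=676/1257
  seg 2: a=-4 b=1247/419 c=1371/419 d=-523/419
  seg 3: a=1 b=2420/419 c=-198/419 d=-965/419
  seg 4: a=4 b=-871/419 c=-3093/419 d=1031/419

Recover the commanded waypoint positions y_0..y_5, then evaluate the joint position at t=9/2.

y_0=-1 y_1=2 y_2=-4 y_3=1 y_4=4 y_5=-3
S(9/2) = -4889/1676

y_0 = S_0(0) = a_0 = -1
y_1 = S_1(0) = a_1 = 2
y_2 = S_2(0) = a_2 = -4
y_3 = S_3(0) = a_3 = 1
y_4 = S_4(0) = a_4 = 4
y_5 = S_4(1) = -3
t_q=9/2 is in segment 1 (τ=3/2); S_1(τ)=-4889/1676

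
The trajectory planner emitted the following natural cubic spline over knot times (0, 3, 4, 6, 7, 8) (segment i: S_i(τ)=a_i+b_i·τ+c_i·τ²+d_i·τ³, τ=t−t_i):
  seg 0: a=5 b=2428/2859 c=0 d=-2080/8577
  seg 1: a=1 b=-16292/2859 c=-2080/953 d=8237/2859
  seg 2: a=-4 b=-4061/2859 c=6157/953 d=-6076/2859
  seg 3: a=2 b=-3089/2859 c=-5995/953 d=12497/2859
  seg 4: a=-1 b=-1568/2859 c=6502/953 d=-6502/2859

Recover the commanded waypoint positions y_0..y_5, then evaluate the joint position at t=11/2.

y_0 = S_0(0) = a_0 = 5
y_1 = S_1(0) = a_1 = 1
y_2 = S_2(0) = a_2 = -4
y_3 = S_3(0) = a_3 = 2
y_4 = S_4(0) = a_4 = -1
y_5 = S_4(1) = 3
t_q=11/2 is in segment 2 (τ=3/2); S_2(τ)=4701/3812

y_0=5 y_1=1 y_2=-4 y_3=2 y_4=-1 y_5=3
S(11/2) = 4701/3812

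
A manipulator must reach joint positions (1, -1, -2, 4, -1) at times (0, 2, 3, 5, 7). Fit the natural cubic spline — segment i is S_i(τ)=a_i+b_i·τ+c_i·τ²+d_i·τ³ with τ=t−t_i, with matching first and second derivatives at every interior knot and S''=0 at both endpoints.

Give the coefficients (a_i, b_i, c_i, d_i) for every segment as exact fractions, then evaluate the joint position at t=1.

Δ: Δ0=-1, Δ1=-1, Δ2=3, Δ3=-5/2
row 1: diag=6, rhs=0; c'=1/6, d'=0
row 2: denom=6−1·1/6=35/6; d'=(24−1·0)/(35/6)=144/35
row 3: denom=8−2·12/35=256/35; d'=(-33−2·144/35)/(256/35)=-1443/256
back: M3=-1443/256
back: M2=144/35−12/35·-1443/256=387/64
back: M1=0−1/6·387/64=-129/128
M: M0=0, M1=-129/128, M2=387/64, M3=-1443/256, M4=0
seg 0: a=1, c=M0/2=0, d=(M1−M0)/(6·2)=-43/512, b=Δ0−h0·(2M0+M1)/6=-85/128
seg 1: a=-1, c=M1/2=-129/256, d=(M2−M1)/(6·1)=301/256, b=Δ1−h1·(2M1+M2)/6=-107/64
seg 2: a=-2, c=M2/2=387/128, d=(M3−M2)/(6·2)=-997/1024, b=Δ2−h2·(2M2+M3)/6=217/256
seg 3: a=4, c=M3/2=-1443/512, d=(M4−M3)/(6·2)=481/1024, b=Δ3−h3·(2M3+M4)/6=161/128
t_q=1 → seg 0, τ=1; S=1+-85/128·τ+0·τ²+-43/512·τ³=129/512

  seg 0: a=1 b=-85/128 c=0 d=-43/512
  seg 1: a=-1 b=-107/64 c=-129/256 d=301/256
  seg 2: a=-2 b=217/256 c=387/128 d=-997/1024
  seg 3: a=4 b=161/128 c=-1443/512 d=481/1024
S(1) = 129/512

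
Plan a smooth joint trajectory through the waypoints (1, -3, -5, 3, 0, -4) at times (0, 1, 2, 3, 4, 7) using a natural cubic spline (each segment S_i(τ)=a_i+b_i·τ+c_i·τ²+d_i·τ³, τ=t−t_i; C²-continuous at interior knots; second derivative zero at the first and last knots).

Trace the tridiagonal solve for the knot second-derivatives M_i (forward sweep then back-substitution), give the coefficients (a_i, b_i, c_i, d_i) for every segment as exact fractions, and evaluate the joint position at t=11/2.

Δ: Δ0=-4, Δ1=-2, Δ2=8, Δ3=-3, Δ4=-4/3
row 1: diag=4, rhs=12; c'=1/4, d'=3
row 2: denom=4−1·1/4=15/4; d'=(60−1·3)/(15/4)=76/5
row 3: denom=4−1·4/15=56/15; d'=(-66−1·76/5)/(56/15)=-87/4
row 4: denom=8−1·15/56=433/56; d'=(10−1·-87/4)/(433/56)=1778/433
back: M4=1778/433
back: M3=-87/4−15/56·1778/433=-9894/433
back: M2=76/5−4/15·-9894/433=9220/433
back: M1=3−1/4·9220/433=-1006/433
M: M0=0, M1=-1006/433, M2=9220/433, M3=-9894/433, M4=1778/433, M5=0
seg 0: a=1, c=M0/2=0, d=(M1−M0)/(6·1)=-503/1299, b=Δ0−h0·(2M0+M1)/6=-4693/1299
seg 1: a=-3, c=M1/2=-503/433, d=(M2−M1)/(6·1)=5113/1299, b=Δ1−h1·(2M1+M2)/6=-6202/1299
seg 2: a=-5, c=M2/2=4610/433, d=(M3−M2)/(6·1)=-9557/1299, b=Δ2−h2·(2M2+M3)/6=6119/1299
seg 3: a=3, c=M3/2=-4947/433, d=(M4−M3)/(6·1)=5836/1299, b=Δ3−h3·(2M3+M4)/6=5108/1299
seg 4: a=0, c=M4/2=889/433, d=(M5−M4)/(6·3)=-889/3897, b=Δ4−h4·(2M4+M5)/6=-7066/1299
t_q=11/2 → seg 4, τ=3/2; S=0+-7066/1299·τ+889/433·τ²+-889/3897·τ³=-14929/3464

  seg 0: a=1 b=-4693/1299 c=0 d=-503/1299
  seg 1: a=-3 b=-6202/1299 c=-503/433 d=5113/1299
  seg 2: a=-5 b=6119/1299 c=4610/433 d=-9557/1299
  seg 3: a=3 b=5108/1299 c=-4947/433 d=5836/1299
  seg 4: a=0 b=-7066/1299 c=889/433 d=-889/3897
S(11/2) = -14929/3464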